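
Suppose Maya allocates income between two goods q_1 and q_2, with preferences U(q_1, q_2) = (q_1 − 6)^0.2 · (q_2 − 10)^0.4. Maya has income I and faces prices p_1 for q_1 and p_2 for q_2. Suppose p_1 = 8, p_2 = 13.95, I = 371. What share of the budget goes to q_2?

share on q_2 = 0.7058

MRS = (1/2)·(q_2−10)/(q_1−6). Tangency with p_1/p_2 gives q_2−10 = 2·(p_1/p_2)·(q_1−6).
Substituting into the budget: q_1* = 6 + 1/3·(I − 6·p_1 − 10·p_2)/p_1, and q_2* = 10 + 2/3·(…)/p_2.
Discretionary income = 371 − 6·8 − 10·13.95 = 183.5; q_1* = 6 + 1/3·183.5/8 = 13.6458; q_2* = 10 + 2/3·183.5/13.95 = 18.7694.
Expenditure on q_2: 13.95·18.7694 = 261.8333; share = 0.7058.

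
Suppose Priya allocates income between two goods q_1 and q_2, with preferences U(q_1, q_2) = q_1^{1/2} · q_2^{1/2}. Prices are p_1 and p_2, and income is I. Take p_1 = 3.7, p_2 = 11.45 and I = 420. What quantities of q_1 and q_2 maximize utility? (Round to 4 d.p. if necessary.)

q_1* = 56.7568, q_2* = 18.3406

Tangency: MRS = q_2/q_1 = p_1/p_2.
Rearranging, p_2·q_2 = p_1·q_1. Substituting into the budget gives p_1·q_1·(1 + 1) = I.
Demand: q_1*(p_1,p_2,I) = 0.5·I/p_1 and q_2* = 0.5·I/p_2.
At p_1=3.7, p_2=11.45, I=420: q_1* = 0.5·420/3.7 = 56.7568, q_2* = 18.3406.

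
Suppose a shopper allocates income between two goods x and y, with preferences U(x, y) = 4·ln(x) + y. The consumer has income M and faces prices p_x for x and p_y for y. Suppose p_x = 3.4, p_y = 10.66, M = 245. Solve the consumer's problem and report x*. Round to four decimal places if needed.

MU_x = 4/x, MU_y = 1. Tangency: 4/x = p_x/p_y.
So x*(p_x,p_y) = 4·p_y/p_x, independent of income; and y* = (M − 4·p_y)/p_y.
At the given prices: x* = 4·10.66/3.4 = 12.5412.

x* = 12.5412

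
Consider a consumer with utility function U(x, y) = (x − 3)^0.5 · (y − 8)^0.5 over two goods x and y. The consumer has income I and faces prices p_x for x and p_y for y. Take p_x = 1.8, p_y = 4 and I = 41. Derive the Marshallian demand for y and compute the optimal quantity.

y* = 8.45

Substituting into the budget: x* = 3 + 0.5·(I − 3·p_x − 8·p_y)/p_x, and y* = 8 + 0.5·(…)/p_y.
Discretionary income = 41 − 3·1.8 − 8·4 = 3.6; y* = 8 + 0.5·3.6/4 = 8.45.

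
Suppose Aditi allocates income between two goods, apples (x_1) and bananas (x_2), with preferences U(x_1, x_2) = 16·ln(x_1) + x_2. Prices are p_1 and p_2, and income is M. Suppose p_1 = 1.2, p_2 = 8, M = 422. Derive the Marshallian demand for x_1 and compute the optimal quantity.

x_1* = 106.6667

MU_x_1 = 16/x_1, MU_x_2 = 1. Tangency: 16/x_1 = p_1/p_2.
So x_1*(p_1,p_2) = 16·p_2/p_1, independent of income; and x_2* = (M − 16·p_2)/p_2.
At the given prices: x_1* = 16·8/1.2 = 106.6667.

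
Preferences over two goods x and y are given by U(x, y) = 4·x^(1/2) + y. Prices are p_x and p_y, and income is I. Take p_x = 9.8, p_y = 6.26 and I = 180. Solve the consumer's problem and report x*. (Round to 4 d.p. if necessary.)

x* = 1.6321

Set MRS = p_x/p_y: 2·x^(−1/2) = p_x/p_y.
Thus x* = (2·p_y/p_x)² — independent of I — with the rest of income spent on y.
Plugging in: x* = (2·6.26/9.8)² = 1.6321.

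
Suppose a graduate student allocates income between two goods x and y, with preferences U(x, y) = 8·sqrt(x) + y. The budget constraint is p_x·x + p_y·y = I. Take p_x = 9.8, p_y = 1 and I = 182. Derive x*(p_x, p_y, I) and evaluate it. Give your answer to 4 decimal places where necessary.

x* = 0.1666

Plugging in: x* = (4·1/9.8)² = 0.1666.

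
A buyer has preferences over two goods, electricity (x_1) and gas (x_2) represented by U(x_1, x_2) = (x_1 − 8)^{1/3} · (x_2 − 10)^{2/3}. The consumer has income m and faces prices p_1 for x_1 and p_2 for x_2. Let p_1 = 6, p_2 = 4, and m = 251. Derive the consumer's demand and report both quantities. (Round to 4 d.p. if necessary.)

x_1* = 17.0556, x_2* = 37.1667

Let x_1' = x_1−8, x_2' = x_2−10. MRS = (1/2)·x_2'/x_1' = p_1/p_2.
After buying the subsistence bundle (8, 10), a share 1/3 of the remaining income goes to x_1: x_1* = 8 + 1/3·(m − 8p_1 − 10p_2)/p_1.
Discretionary income = 251 − 8·6 − 10·4 = 163; x_1* = 8 + 1/3·163/6 = 17.0556; x_2* = 10 + 2/3·163/4 = 37.1667.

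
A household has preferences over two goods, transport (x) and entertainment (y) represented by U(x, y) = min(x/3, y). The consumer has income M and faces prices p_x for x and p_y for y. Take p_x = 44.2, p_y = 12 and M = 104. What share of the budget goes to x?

share on x = 0.917

With perfect complements, no substitution: consume in ratio x:y = 3:1.
Budget: p_x·x + p_y·(1/3)·x = M, so (3·p_x + p_y)·x = 3·M.
Demand: x*(p_x,p_y,M) = 3·M/(3·p_x + p_y), y* = M/(3·p_x + p_y).
Here 3·44.2 + 12 = 144.6, giving x* = 2.1577 and y* = 0.7192.
Expenditure on x: 44.2·2.1577 = 95.3693; share = 0.917.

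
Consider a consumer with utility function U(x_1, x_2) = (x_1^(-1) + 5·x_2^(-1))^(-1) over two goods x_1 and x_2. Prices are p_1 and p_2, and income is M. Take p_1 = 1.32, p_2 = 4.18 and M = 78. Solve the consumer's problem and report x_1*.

MRS = MU_x_1/MU_x_2 = (1/5)·(x_2/x_1)^(2). Set equal to p_1/p_2.
Solve for the ratio: x_2/x_1 = [5·p_1/p_2]^(0.5).
With the ratio pinned down, the budget gives x_1* = M/(p_1 + p_2·(x_2/x_1)) and x_2* = (x_2/x_1)·x_1*.
Numerically x_2/x_1 = 1.256562, so x_1* = 78/(1.32 + 4.18·1.256562) = 11.8678.

x_1* = 11.8678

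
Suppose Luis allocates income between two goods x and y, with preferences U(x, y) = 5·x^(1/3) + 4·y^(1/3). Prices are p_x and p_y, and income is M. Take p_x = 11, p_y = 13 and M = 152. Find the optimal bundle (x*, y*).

x* = 8.3332, y* = 4.6411

Substitute y = (y/x)·x into the budget: x* = M/(p_x + p_y·(y/x)).
Numerically y/x = 0.556941, so x* = 152/(11 + 13·0.556941) = 8.3332 and y* = 0.556941·8.3332 = 4.6411.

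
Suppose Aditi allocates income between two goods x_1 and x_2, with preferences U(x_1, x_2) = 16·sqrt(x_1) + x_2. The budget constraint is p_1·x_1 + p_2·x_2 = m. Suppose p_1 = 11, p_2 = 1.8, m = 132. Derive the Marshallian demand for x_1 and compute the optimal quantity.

x_1* = 1.7137

MU_x_1 = 8/√x_1, MU_x_2 = 1. Tangency: 8/√x_1 = p_1/p_2.
Thus x_1* = (8·p_2/p_1)² — independent of m — with the rest of income spent on x_2.
Plugging in: x_1* = (8·1.8/11)² = 1.7137.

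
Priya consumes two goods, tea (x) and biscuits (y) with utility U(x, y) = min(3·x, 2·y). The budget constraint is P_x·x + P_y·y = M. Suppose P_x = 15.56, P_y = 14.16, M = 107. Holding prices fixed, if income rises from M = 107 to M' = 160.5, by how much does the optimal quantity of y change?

Δy* = 2.1807

Demand: x*(P_x,P_y,M) = 2·M/(2·P_x + 3·P_y), y* = 3·M/(2·P_x + 3·P_y).
Here 2·15.56 + 3·14.16 = 73.6, giving y* = 4.3614.
At M' = 160.5: y* = 6.5421. Change: 6.5421 − 4.3614 = 2.1807.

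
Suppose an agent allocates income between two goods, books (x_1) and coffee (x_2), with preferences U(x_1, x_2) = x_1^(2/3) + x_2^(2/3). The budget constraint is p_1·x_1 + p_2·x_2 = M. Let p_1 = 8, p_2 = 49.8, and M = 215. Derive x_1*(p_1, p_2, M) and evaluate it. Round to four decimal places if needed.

Numerically x_2/x_1 = 0.004146, so x_1* = 215/(8 + 49.8·0.004146) = 26.1989.

x_1* = 26.1989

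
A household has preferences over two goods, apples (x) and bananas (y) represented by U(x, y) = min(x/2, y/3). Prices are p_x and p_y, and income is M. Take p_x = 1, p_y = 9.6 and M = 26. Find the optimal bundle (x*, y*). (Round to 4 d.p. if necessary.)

x* = 1.6883, y* = 2.5325

Demand: x*(p_x,p_y,M) = 2·M/(2·p_x + 3·p_y), y* = 3·M/(2·p_x + 3·p_y).
Here 2·1 + 3·9.6 = 30.8, giving x* = 1.6883 and y* = 2.5325.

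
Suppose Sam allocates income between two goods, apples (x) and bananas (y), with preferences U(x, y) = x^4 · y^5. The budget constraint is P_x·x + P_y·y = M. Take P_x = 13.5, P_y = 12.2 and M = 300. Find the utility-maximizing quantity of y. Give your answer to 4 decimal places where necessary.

Tangency: MRS = (4/5)·y/x = P_x/P_y.
So 4·P_y·y = 5·P_x·x; combined with the budget, a share 4/9 of income goes to x.
Demand: x*(P_x,P_y,M) = 4/9·M/P_x and y* = 5/9·M/P_y.
At P_x=13.5, P_y=12.2, M=300: y* = 5/9·300/12.2 = 13.6612.

y* = 13.6612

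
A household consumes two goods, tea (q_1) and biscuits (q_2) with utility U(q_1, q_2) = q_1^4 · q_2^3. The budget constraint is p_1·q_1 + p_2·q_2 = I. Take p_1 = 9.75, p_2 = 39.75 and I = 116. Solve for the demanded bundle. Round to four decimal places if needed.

The MRS is (4/3)·q_2/q_1. Set MRS = p_1/p_2.
Rearranging, p_2·q_2 = (3/4)·p_1·q_1. Substituting into the budget gives p_1·q_1·(1 + (3/4)) = I.
Demand: q_1*(p_1,p_2,I) = 4/7·I/p_1 and q_2* = 3/7·I/p_2.
At p_1=9.75, p_2=39.75, I=116: q_1* = 4/7·116/9.75 = 6.7985, q_2* = 1.2507.

q_1* = 6.7985, q_2* = 1.2507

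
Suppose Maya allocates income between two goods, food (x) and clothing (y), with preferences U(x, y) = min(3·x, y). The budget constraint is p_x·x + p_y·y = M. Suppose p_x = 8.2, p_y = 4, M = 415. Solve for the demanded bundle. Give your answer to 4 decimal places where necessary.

x* = 20.5446, y* = 61.6337

With perfect complements, no substitution: consume in ratio x:y = 1:3.
Budget: p_x·x + p_y·3·x = M, so (p_x + 3·p_y)·x = M.
Demand: x*(p_x,p_y,M) = M/(p_x + 3·p_y), y* = 3·M/(p_x + 3·p_y).
Here 8.2 + 3·4 = 20.2, giving x* = 20.5446 and y* = 61.6337.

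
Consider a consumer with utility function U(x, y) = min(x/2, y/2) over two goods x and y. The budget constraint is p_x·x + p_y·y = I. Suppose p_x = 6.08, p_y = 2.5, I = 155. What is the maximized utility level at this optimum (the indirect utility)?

V = 9.0326

Leontief preferences: the optimum is at the kink where x/2 = y/2, i.e. y = x.
Budget: p_x·x + p_y·x = I, so (2·p_x + 2·p_y)·x = 2·I.
Demand: x*(p_x,p_y,I) = 2·I/(2·p_x + 2·p_y), y* = 2·I/(2·p_x + 2·p_y).
Here 2·6.08 + 2·2.5 = 17.16, giving x* = 18.0653 and y* = 18.0653.
Utility at the optimum: U(18.0653, 18.0653) = 9.0326.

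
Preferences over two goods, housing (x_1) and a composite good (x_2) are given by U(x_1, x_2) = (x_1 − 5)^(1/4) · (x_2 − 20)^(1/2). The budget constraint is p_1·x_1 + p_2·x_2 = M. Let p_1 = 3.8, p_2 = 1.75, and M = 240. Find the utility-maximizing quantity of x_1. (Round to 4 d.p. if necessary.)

This is Cobb-Douglas in (x_1−5, x_2−20): tangency gives 0.25·p_2·(x_2−20) = 0.5·p_1·(x_1−5).
After buying the subsistence bundle (5, 20), a share 1/3 of the remaining income goes to x_1: x_1* = 5 + 1/3·(M − 5p_1 − 20p_2)/p_1.
Discretionary income = 240 − 5·3.8 − 20·1.75 = 186; x_1* = 5 + 1/3·186/3.8 = 21.3158.

x_1* = 21.3158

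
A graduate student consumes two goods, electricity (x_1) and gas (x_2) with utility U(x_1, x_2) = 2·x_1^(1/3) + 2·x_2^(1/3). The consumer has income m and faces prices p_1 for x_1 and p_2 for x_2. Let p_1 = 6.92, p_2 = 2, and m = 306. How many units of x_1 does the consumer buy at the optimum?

x_1* = 15.4608

MRS = MU_x_1/MU_x_2 = (x_2/x_1)^(2/3). Set equal to p_1/p_2.
Hence x_2/x_1 = (p_1/p_2)^(1/(2/3)), i.e. raised to the 1.5 power.
Substitute x_2 = (x_2/x_1)·x_1 into the budget: x_1* = m/(p_1 + p_2·(x_2/x_1)).
Numerically x_2/x_1 = 6.435972, so x_1* = 306/(6.92 + 2·6.435972) = 15.4608.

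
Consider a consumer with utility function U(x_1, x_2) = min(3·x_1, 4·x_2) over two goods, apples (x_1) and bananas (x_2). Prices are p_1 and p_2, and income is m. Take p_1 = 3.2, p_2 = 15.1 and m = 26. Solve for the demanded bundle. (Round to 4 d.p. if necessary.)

With perfect complements, no substitution: consume in ratio x_1:x_2 = 4:3.
Budget: p_1·x_1 + p_2·(3/4)·x_1 = m, so (4·p_1 + 3·p_2)·x_1 = 4·m.
Demand: x_1*(p_1,p_2,m) = 4·m/(4·p_1 + 3·p_2), x_2* = 3·m/(4·p_1 + 3·p_2).
Here 4·3.2 + 3·15.1 = 58.1, giving x_1* = 1.79 and x_2* = 1.3425.

x_1* = 1.79, x_2* = 1.3425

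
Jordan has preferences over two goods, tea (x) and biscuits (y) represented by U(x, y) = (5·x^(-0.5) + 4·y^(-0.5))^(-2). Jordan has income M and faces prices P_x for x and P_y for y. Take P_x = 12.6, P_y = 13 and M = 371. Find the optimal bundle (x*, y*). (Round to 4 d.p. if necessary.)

From the CES first-order condition, (5/4)·(y/x)^(1.5) = P_x/P_y.
Hence y/x = ((4/5)·P_x/P_y)^(1/(1.5)), i.e. raised to the 2/3 power.
Substitute y = (y/x)·x into the budget: x* = M/(P_x + P_y·(y/x)).
Numerically y/x = 0.844005, so x* = 371/(12.6 + 13·0.844005) = 15.739 and y* = 0.844005·15.739 = 13.2838.

x* = 15.739, y* = 13.2838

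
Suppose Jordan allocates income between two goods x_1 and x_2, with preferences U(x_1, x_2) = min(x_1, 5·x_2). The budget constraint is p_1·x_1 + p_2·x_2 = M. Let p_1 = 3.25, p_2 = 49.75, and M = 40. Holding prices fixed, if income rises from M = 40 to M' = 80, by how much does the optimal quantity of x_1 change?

Δx_1* = 3.0303

Leontief preferences: the optimum is at the kink where x_1/5 = x_2/1, i.e. x_2 = (1/5)·x_1.
Budget: p_1·x_1 + p_2·(1/5)·x_1 = M, so (5·p_1 + p_2)·x_1 = 5·M.
Demand: x_1*(p_1,p_2,M) = 5·M/(5·p_1 + p_2), x_2* = M/(5·p_1 + p_2).
Here 5·3.25 + 49.75 = 66, giving x_1* = 3.0303.
At M' = 80: x_1* = 6.0606. Change: 6.0606 − 3.0303 = 3.0303.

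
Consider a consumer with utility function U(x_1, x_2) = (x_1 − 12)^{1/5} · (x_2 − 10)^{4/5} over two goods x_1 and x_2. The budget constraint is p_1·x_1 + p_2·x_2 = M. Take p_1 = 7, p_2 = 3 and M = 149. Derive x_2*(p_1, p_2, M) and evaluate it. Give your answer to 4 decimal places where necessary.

x_2* = 19.3333

MRS = (1/4)·(x_2−10)/(x_1−12). Tangency with p_1/p_2 gives x_2−10 = 4·(p_1/p_2)·(x_1−12).
After buying the subsistence bundle (12, 10), a share 0.2 of the remaining income goes to x_1: x_1* = 12 + 0.2·(M − 12p_1 − 10p_2)/p_1.
Discretionary income = 149 − 12·7 − 10·3 = 35; x_2* = 10 + 0.8·35/3 = 19.3333.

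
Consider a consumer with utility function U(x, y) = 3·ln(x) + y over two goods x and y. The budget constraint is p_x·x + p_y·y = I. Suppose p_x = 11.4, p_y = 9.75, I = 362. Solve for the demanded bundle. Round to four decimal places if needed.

x* = 2.5658, y* = 34.1282

Set MRS = p_x/p_y: (3/x)/1 = p_x/p_y.
So x*(p_x,p_y) = 3·p_y/p_x, independent of income; and y* = (I − 3·p_y)/p_y.
At the given prices: x* = 3·9.75/11.4 = 2.5658, and y* = 34.1282.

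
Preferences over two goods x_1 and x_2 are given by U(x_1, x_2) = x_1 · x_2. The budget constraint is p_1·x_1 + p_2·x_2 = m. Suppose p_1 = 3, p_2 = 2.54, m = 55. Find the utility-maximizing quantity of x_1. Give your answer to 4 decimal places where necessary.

x_1* = 9.1667

Tangency: MRS = x_2/x_1 = p_1/p_2.
Rearranging, p_2·x_2 = p_1·x_1. Substituting into the budget gives p_1·x_1·(1 + 1) = m.
Demand: x_1*(p_1,p_2,m) = 0.5·m/p_1 and x_2* = 0.5·m/p_2.
At p_1=3, p_2=2.54, m=55: x_1* = 0.5·55/3 = 9.1667.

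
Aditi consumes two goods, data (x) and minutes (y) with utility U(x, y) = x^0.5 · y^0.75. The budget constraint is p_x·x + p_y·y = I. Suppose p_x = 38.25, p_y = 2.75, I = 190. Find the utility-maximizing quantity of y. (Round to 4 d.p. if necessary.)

MU_x/MU_y = (0.5·y)/(0.75·x); tangency sets this equal to p_x/p_y.
Rearranging, p_y·y = (3/2)·p_x·x. Substituting into the budget gives p_x·x·(1 + (3/2)) = I.
Demand: x*(p_x,p_y,I) = 0.4·I/p_x and y* = 0.6·I/p_y.
At p_x=38.25, p_y=2.75, I=190: y* = 0.6·190/2.75 = 41.4545.

y* = 41.4545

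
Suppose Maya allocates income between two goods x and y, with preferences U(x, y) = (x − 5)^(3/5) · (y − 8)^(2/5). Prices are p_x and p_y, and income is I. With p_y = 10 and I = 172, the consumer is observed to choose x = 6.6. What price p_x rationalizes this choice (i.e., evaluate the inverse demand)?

MRS = (3/2)·(y−8)/(x−5). Tangency with p_x/p_y gives y−8 = (2/3)·(p_x/p_y)·(x−5).
After buying the subsistence bundle (5, 8), a share 0.6 of the remaining income goes to x: x* = 5 + 0.6·(I − 5p_x − 8p_y)/p_x.
Set x* = 6.6 in the demand function and solve for p_x: p_x = 12.

p_x = 12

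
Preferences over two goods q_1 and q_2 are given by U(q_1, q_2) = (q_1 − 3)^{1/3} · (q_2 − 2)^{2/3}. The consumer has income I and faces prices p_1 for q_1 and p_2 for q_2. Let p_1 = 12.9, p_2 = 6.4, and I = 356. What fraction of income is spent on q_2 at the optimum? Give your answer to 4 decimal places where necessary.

Let q_1' = q_1−3, q_2' = q_2−2. MRS = (1/2)·q_2'/q_1' = p_1/p_2.
Substituting into the budget: q_1* = 3 + 1/3·(I − 3·p_1 − 2·p_2)/p_1, and q_2* = 2 + 2/3·(…)/p_2.
Discretionary income = 356 − 3·12.9 − 2·6.4 = 304.5; q_1* = 3 + 1/3·304.5/12.9 = 10.8682; q_2* = 2 + 2/3·304.5/6.4 = 33.7188.
Expenditure on q_2: 6.4·33.7188 = 215.8; share = 0.6062.

share on q_2 = 0.6062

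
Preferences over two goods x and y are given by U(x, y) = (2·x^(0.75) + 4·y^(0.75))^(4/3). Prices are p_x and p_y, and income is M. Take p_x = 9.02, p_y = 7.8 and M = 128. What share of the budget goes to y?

share on y = 0.9612

From the CES first-order condition, (1/2)·(y/x)^(0.25) = p_x/p_y.
Solve for the ratio: y/x = [2·p_x/p_y]^(4).
Substitute y = (y/x)·x into the budget: x* = M/(p_x + p_y·(y/x)).
Numerically y/x = 28.613285, so x* = 128/(9.02 + 7.8·28.613285) = 0.5512 and y* = 28.613285·0.5512 = 15.7728.
Expenditure on y: 7.8·15.7728 = 123.0278; share = 0.9612.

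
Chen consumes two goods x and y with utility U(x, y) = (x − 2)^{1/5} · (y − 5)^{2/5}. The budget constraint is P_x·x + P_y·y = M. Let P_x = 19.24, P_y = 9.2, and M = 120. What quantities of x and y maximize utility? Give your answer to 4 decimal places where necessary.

This is Cobb-Douglas in (x−2, y−5): tangency gives 0.2·P_y·(y−5) = 0.4·P_x·(x−2).
Substituting into the budget: x* = 2 + 1/3·(M − 2·P_x − 5·P_y)/P_x, and y* = 5 + 2/3·(…)/P_y.
Discretionary income = 120 − 2·19.24 − 5·9.2 = 35.52; x* = 2 + 1/3·35.52/19.24 = 2.6154; y* = 5 + 2/3·35.52/9.2 = 7.5739.

x* = 2.6154, y* = 7.5739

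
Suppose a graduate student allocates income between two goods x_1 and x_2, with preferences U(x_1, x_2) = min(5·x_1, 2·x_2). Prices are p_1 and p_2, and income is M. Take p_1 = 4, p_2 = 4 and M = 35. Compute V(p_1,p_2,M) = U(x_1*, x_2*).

Demand: x_1*(p_1,p_2,M) = 2·M/(2·p_1 + 5·p_2), x_2* = 5·M/(2·p_1 + 5·p_2).
Here 2·4 + 5·4 = 28, giving x_1* = 2.5 and x_2* = 6.25.
Utility at the optimum: U(2.5, 6.25) = 12.5.

V = 12.5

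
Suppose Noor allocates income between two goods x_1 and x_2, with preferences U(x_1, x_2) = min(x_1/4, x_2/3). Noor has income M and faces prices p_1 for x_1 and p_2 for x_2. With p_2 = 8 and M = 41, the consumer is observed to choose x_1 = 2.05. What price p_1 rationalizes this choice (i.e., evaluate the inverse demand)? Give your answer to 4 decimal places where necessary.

p_1 = 14

Leontief preferences: the optimum is at the kink where x_1/4 = x_2/3, i.e. x_2 = (3/4)·x_1.
Budget: p_1·x_1 + p_2·(3/4)·x_1 = M, so (4·p_1 + 3·p_2)·x_1 = 4·M.
Demand: x_1*(p_1,p_2,M) = 4·M/(4·p_1 + 3·p_2), x_2* = 3·M/(4·p_1 + 3·p_2).
Set x_1* = 2.05 in the demand function and solve for p_1: p_1 = 14.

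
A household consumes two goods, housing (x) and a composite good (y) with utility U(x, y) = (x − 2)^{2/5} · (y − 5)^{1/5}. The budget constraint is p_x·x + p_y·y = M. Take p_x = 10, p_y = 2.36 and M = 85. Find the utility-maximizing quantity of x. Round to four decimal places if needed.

Discretionary income = 85 − 2·10 − 5·2.36 = 53.2; x* = 2 + 2/3·53.2/10 = 5.5467.

x* = 5.5467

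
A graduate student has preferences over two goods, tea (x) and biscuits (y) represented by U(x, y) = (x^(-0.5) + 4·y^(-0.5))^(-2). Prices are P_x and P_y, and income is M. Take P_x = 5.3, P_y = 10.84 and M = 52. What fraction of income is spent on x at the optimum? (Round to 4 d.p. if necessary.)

MU_x ∝ x^(-1.5), MU_y ∝ 4·y^(-1.5), so MRS = (1/4)·(y/x)^(1.5) = P_x/P_y.
Hence y/x = (4·P_x/P_y)^(1/(1.5)), i.e. raised to the 2/3 power.
With the ratio pinned down, the budget gives x* = M/(P_x + P_y·(y/x)) and y* = (y/x)·x*.
Numerically y/x = 1.563883, so x* = 52/(5.3 + 10.84·1.563883) = 2.3368 and y* = 1.563883·2.3368 = 3.6545.
Expenditure on x: 5.3·2.3368 = 12.3851; share = 0.2382.

share on x = 0.2382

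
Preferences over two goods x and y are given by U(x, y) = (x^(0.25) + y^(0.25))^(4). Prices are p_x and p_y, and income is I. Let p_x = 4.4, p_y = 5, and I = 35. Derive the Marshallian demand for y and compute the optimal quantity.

y* = 3.4254

MU_x ∝ x^(-0.75), MU_y ∝ y^(-0.75), so MRS = (y/x)^(0.75) = p_x/p_y.
Solve for the ratio: y/x = [p_x/p_y]^(4/3).
With the ratio pinned down, the budget gives x* = I/(p_x + p_y·(y/x)) and y* = (y/x)·x*.
Numerically y/x = 0.84329, so x* = 35/(4.4 + 5·0.84329) = 4.062 and y* = 0.84329·4.062 = 3.4254.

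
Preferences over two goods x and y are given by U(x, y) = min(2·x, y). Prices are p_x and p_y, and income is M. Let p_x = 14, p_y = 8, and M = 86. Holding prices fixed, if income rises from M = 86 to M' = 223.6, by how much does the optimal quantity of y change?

With perfect complements, no substitution: consume in ratio x:y = 1:2.
Budget: p_x·x + p_y·2·x = M, so (p_x + 2·p_y)·x = M.
Demand: x*(p_x,p_y,M) = M/(p_x + 2·p_y), y* = 2·M/(p_x + 2·p_y).
Here 14 + 2·8 = 30, giving y* = 5.7333.
At M' = 223.6: y* = 14.9067. Change: 14.9067 − 5.7333 = 9.1733.

Δy* = 9.1733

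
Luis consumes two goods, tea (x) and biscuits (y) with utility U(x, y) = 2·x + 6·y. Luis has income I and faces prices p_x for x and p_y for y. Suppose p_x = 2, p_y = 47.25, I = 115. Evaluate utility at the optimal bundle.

Perfect substitutes: compare marginal utility per dollar. 2/p_x vs 6/p_y → 1 vs 0.127.
x gives more utility per dollar, so spend all income on x: x* = I/p_x, y* = 0.
Numerically: x* = 57.5, y* = 0.
Utility at the optimum: U(57.5, 0) = 115.

V = 115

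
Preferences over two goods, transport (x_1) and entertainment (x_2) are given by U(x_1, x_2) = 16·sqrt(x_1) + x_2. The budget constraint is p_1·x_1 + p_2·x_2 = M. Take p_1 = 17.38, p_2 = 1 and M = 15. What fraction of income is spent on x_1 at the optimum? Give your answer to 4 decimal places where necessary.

share on x_1 = 0.2455

Set MRS = p_1/p_2: 8·x_1^(−1/2) = p_1/p_2.
Thus x_1* = (8·p_2/p_1)² — independent of M — with the rest of income spent on x_2.
Plugging in: x_1* = (8·1/17.38)² = 0.2119, x_2* = 11.3176.
Expenditure on x_1: 17.38·0.2119 = 3.6824; share = 0.2455.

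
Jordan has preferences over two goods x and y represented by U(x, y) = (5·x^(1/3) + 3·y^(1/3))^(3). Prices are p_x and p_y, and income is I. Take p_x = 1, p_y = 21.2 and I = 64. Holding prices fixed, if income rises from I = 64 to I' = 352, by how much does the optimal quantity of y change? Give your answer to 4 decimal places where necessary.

From the CES first-order condition, (5/3)·(y/x)^(2/3) = p_x/p_y.
Solve for the ratio: y/x = [(3/5)·p_x/p_y]^(1.5).
With the ratio pinned down, the budget gives x* = I/(p_x + p_y·(y/x)) and y* = (y/x)·x*.
Numerically y/x = 0.004761, so x* = 64/(1 + 21.2·0.004761) = 58.1322 and y* = 0.004761·58.1322 = 0.2768.
At I' = 352: y* = 1.5223. Change: 1.5223 − 0.2768 = 1.2455.

Δy* = 1.2455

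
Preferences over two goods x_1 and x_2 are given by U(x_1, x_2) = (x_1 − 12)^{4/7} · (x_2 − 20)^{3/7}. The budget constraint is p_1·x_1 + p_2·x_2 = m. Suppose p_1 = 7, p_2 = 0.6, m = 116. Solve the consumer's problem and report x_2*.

x_2* = 34.2857

MRS = (4/3)·(x_2−20)/(x_1−12). Tangency with p_1/p_2 gives x_2−20 = (3/4)·(p_1/p_2)·(x_1−12).
After buying the subsistence bundle (12, 20), a share 4/7 of the remaining income goes to x_1: x_1* = 12 + 4/7·(m − 12p_1 − 20p_2)/p_1.
Discretionary income = 116 − 12·7 − 20·0.6 = 20; x_2* = 20 + 3/7·20/0.6 = 34.2857.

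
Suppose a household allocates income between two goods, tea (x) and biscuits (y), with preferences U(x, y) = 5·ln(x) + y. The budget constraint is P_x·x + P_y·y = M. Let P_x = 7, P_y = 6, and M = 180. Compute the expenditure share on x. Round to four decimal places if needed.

MU_x = 5/x, MU_y = 1. Tangency: 5/x = P_x/P_y.
So x*(P_x,P_y) = 5·P_y/P_x, independent of income; and y* = (M − 5·P_y)/P_y.
At the given prices: x* = 5·6/7 = 4.2857, and y* = 25.
Expenditure on x: 7·4.2857 = 30; share = 0.1667.

share on x = 0.1667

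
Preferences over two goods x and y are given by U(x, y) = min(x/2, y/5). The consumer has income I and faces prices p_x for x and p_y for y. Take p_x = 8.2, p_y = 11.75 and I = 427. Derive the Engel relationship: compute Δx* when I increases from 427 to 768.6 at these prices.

Δx* = 9.0912

With perfect complements, no substitution: consume in ratio x:y = 2:5.
Budget: p_x·x + p_y·(5/2)·x = I, so (2·p_x + 5·p_y)·x = 2·I.
Demand: x*(p_x,p_y,I) = 2·I/(2·p_x + 5·p_y), y* = 5·I/(2·p_x + 5·p_y).
Here 2·8.2 + 5·11.75 = 75.15, giving x* = 11.3639.
At I' = 768.6: x* = 20.4551. Change: 20.4551 − 11.3639 = 9.0912.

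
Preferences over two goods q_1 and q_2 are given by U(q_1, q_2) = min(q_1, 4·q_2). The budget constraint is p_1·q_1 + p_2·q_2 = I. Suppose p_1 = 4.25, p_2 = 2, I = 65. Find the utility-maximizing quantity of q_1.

q_1* = 13.6842

With perfect complements, no substitution: consume in ratio q_1:q_2 = 4:1.
Budget: p_1·q_1 + p_2·(1/4)·q_1 = I, so (4·p_1 + p_2)·q_1 = 4·I.
Demand: q_1*(p_1,p_2,I) = 4·I/(4·p_1 + p_2), q_2* = I/(4·p_1 + p_2).
Here 4·4.25 + 2 = 19, giving q_1* = 13.6842.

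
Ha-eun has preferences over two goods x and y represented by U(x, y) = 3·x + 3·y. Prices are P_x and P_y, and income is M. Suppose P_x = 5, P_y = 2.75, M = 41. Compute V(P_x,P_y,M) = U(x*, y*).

Numerically: x* = 0, y* = 14.9091.
Utility at the optimum: U(0, 14.9091) = 44.7273.

V = 44.7273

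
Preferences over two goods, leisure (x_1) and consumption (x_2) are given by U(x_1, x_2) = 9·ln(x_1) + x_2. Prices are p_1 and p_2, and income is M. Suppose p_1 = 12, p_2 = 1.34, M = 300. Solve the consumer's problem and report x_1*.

Set MRS = p_1/p_2: (9/x_1)/1 = p_1/p_2.
So x_1*(p_1,p_2) = 9·p_2/p_1, independent of income; and x_2* = (M − 9·p_2)/p_2.
At the given prices: x_1* = 9·1.34/12 = 1.005.

x_1* = 1.005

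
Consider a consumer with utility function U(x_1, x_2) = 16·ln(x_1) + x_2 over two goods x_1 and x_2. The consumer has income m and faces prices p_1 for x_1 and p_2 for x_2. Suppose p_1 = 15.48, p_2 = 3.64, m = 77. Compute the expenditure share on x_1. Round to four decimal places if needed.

Set MRS = p_1/p_2: (16/x_1)/1 = p_1/p_2.
So x_1*(p_1,p_2) = 16·p_2/p_1, independent of income; and x_2* = (m − 16·p_2)/p_2.
At the given prices: x_1* = 16·3.64/15.48 = 3.7623, and x_2* = 5.1538.
Expenditure on x_1: 15.48·3.7623 = 58.24; share = 0.7564.

share on x_1 = 0.7564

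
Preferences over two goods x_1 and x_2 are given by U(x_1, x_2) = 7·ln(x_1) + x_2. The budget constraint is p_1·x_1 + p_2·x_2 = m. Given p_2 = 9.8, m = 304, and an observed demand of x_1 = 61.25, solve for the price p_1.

p_1 = 1.12

Set MRS = p_1/p_2: (7/x_1)/1 = p_1/p_2.
So x_1*(p_1,p_2) = 7·p_2/p_1, independent of income; and x_2* = (m − 7·p_2)/p_2.
Set x_1* = 61.25 in the demand function and solve for p_1: p_1 = 1.12.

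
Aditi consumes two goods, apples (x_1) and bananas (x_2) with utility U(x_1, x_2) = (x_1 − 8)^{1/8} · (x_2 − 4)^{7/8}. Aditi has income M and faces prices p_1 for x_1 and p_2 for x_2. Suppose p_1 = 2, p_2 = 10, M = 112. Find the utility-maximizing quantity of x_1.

x_1* = 11.5

Let x_1' = x_1−8, x_2' = x_2−4. MRS = (1/7)·x_2'/x_1' = p_1/p_2.
After buying the subsistence bundle (8, 4), a share 0.125 of the remaining income goes to x_1: x_1* = 8 + 0.125·(M − 8p_1 − 4p_2)/p_1.
Discretionary income = 112 − 8·2 − 4·10 = 56; x_1* = 8 + 0.125·56/2 = 11.5.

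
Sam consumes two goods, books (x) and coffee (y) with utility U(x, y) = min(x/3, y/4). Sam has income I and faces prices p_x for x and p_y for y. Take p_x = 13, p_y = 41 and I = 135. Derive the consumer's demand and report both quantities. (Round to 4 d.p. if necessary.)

Leontief preferences: the optimum is at the kink where x/3 = y/4, i.e. y = (4/3)·x.
Budget: p_x·x + p_y·(4/3)·x = I, so (3·p_x + 4·p_y)·x = 3·I.
Demand: x*(p_x,p_y,I) = 3·I/(3·p_x + 4·p_y), y* = 4·I/(3·p_x + 4·p_y).
Here 3·13 + 4·41 = 203, giving x* = 1.9951 and y* = 2.6601.

x* = 1.9951, y* = 2.6601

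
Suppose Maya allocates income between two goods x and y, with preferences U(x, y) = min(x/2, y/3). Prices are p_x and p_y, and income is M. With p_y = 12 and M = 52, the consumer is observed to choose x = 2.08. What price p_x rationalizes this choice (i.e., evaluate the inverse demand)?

p_x = 7

Leontief preferences: the optimum is at the kink where x/2 = y/3, i.e. y = (3/2)·x.
Budget: p_x·x + p_y·(3/2)·x = M, so (2·p_x + 3·p_y)·x = 2·M.
Demand: x*(p_x,p_y,M) = 2·M/(2·p_x + 3·p_y), y* = 3·M/(2·p_x + 3·p_y).
Set x* = 2.08 in the demand function and solve for p_x: p_x = 7.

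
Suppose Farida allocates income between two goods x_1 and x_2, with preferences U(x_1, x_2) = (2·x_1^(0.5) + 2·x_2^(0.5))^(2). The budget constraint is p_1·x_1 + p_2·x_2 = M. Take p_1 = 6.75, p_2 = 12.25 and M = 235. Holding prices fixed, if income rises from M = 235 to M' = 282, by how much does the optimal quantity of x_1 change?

MRS = MU_x_1/MU_x_2 = (x_2/x_1)^(0.5). Set equal to p_1/p_2.
Solve for the ratio: x_2/x_1 = [p_1/p_2]^(2).
Substitute x_2 = (x_2/x_1)·x_1 into the budget: x_1* = M/(p_1 + p_2·(x_2/x_1)).
Numerically x_2/x_1 = 0.303623, so x_1* = 235/(6.75 + 12.25·0.303623) = 22.4464.
At M' = 282: x_1* = 26.9357. Change: 26.9357 − 22.4464 = 4.4893.

Δx_1* = 4.4893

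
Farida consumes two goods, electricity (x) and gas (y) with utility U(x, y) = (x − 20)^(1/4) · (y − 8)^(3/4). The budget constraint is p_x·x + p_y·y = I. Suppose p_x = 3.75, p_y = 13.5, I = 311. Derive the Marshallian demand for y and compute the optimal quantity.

Substituting into the budget: x* = 20 + 0.25·(I − 20·p_x − 8·p_y)/p_x, and y* = 8 + 0.75·(…)/p_y.
Discretionary income = 311 − 20·3.75 − 8·13.5 = 128; y* = 8 + 0.75·128/13.5 = 15.1111.

y* = 15.1111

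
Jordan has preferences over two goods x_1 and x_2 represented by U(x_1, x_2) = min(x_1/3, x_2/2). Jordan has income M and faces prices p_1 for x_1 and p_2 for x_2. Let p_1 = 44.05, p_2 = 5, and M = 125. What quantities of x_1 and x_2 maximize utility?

x_1* = 2.6381, x_2* = 1.7587

With perfect complements, no substitution: consume in ratio x_1:x_2 = 3:2.
Budget: p_1·x_1 + p_2·(2/3)·x_1 = M, so (3·p_1 + 2·p_2)·x_1 = 3·M.
Demand: x_1*(p_1,p_2,M) = 3·M/(3·p_1 + 2·p_2), x_2* = 2·M/(3·p_1 + 2·p_2).
Here 3·44.05 + 2·5 = 142.15, giving x_1* = 2.6381 and x_2* = 1.7587.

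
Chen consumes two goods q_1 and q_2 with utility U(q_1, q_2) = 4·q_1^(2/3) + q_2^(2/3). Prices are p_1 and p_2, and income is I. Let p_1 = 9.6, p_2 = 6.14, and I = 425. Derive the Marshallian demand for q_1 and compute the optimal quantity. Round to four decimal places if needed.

Substitute q_2 = (q_2/q_1)·q_1 into the budget: q_1* = I/(p_1 + p_2·(q_2/q_1)).
Numerically q_2/q_1 = 0.059721, so q_1* = 425/(9.6 + 6.14·0.059721) = 42.642.

q_1* = 42.642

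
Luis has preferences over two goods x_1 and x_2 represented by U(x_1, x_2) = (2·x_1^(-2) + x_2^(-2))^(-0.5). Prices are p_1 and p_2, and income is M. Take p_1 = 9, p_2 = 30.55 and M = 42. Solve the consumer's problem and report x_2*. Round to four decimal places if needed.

x_2* = 0.8825

MRS = MU_x_1/MU_x_2 = 2·(x_2/x_1)^(3). Set equal to p_1/p_2.
Hence x_2/x_1 = ((1/2)·p_1/p_2)^(1/(3)), i.e. raised to the 1/3 power.
Substitute x_2 = (x_2/x_1)·x_1 into the budget: x_1* = M/(p_1 + p_2·(x_2/x_1)).
Numerically x_2/x_1 = 0.528121, so x_1* = 42/(9 + 30.55·0.528121) = 1.671 and x_2* = 0.528121·1.671 = 0.8825.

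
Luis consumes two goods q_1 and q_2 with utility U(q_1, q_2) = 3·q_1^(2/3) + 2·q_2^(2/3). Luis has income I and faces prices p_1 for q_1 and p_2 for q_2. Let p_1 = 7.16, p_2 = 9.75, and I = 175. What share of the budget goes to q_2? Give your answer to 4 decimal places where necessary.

MRS = MU_q_1/MU_q_2 = (3/2)·(q_2/q_1)^(1/3). Set equal to p_1/p_2.
Solve for the ratio: q_2/q_1 = [(2/3)·p_1/p_2]^(3).
With the ratio pinned down, the budget gives q_1* = I/(p_1 + p_2·(q_2/q_1)) and q_2* = (q_2/q_1)·q_1*.
Numerically q_2/q_1 = 0.117341, so q_1* = 175/(7.16 + 9.75·0.117341) = 21.074 and q_2* = 0.117341·21.074 = 2.4729.
Expenditure on q_2: 9.75·2.4729 = 24.1103; share = 0.1378.

share on q_2 = 0.1378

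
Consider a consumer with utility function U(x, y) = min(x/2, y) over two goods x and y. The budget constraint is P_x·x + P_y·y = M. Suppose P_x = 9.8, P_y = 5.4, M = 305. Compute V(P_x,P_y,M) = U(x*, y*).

Demand: x*(P_x,P_y,M) = 2·M/(2·P_x + P_y), y* = M/(2·P_x + P_y).
Here 2·9.8 + 5.4 = 25, giving x* = 24.4 and y* = 12.2.
Utility at the optimum: U(24.4, 12.2) = 12.2.

V = 12.2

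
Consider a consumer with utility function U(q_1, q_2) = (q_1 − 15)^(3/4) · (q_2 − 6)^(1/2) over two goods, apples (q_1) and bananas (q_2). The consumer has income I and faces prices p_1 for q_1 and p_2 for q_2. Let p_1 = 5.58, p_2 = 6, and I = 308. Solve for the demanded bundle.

q_1* = 35.2473, q_2* = 18.5533

MRS = (3/2)·(q_2−6)/(q_1−15). Tangency with p_1/p_2 gives q_2−6 = (2/3)·(p_1/p_2)·(q_1−15).
Substituting into the budget: q_1* = 15 + 0.6·(I − 15·p_1 − 6·p_2)/p_1, and q_2* = 6 + 0.4·(…)/p_2.
Discretionary income = 308 − 15·5.58 − 6·6 = 188.3; q_1* = 15 + 0.6·188.3/5.58 = 35.2473; q_2* = 6 + 0.4·188.3/6 = 18.5533.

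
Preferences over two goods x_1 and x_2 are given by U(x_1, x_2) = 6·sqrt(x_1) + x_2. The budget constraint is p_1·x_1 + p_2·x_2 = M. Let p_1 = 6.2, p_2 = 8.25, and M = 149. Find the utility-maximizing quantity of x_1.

x_1* = 15.9355

Thus x_1* = (3·p_2/p_1)² — independent of M — with the rest of income spent on x_2.
Plugging in: x_1* = (3·8.25/6.2)² = 15.9355.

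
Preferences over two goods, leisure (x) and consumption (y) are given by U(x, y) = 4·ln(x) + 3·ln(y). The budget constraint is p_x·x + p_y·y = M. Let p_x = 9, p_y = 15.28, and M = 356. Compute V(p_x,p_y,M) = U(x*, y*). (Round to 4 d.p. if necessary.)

MU_x/MU_y = (4·y)/(3·x); tangency sets this equal to p_x/p_y.
So 4·p_y·y = 3·p_x·x; combined with the budget, a share 4/7 of income goes to x.
Demand: x*(p_x,p_y,M) = 4/7·M/p_x and y* = 3/7·M/p_y.
At p_x=9, p_y=15.28, M=356: x* = 4/7·356/9 = 22.6032, y* = 9.985.
Utility at the optimum: U(22.6032, 9.985) = 19.3756.

V = 19.3756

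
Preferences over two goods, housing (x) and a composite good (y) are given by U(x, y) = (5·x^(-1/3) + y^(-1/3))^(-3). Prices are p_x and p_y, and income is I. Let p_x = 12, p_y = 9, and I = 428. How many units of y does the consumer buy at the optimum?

From the CES first-order condition, 5·(y/x)^(4/3) = p_x/p_y.
Hence y/x = ((1/5)·p_x/p_y)^(1/(4/3)), i.e. raised to the 0.75 power.
With the ratio pinned down, the budget gives x* = I/(p_x + p_y·(y/x)) and y* = (y/x)·x*.
Numerically y/x = 0.371088, so x* = 428/(12 + 9·0.371088) = 27.9013 and y* = 0.371088·27.9013 = 10.3538.

y* = 10.3538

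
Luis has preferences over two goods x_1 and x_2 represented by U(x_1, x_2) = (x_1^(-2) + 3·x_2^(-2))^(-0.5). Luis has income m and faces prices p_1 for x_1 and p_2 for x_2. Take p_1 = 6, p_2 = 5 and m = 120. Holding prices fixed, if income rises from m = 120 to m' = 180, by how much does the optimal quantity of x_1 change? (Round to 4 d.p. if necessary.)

Δx_1* = 4.3914

With the ratio pinned down, the budget gives x_1* = m/(p_1 + p_2·(x_2/x_1)) and x_2* = (x_2/x_1)·x_1*.
Numerically x_2/x_1 = 1.532619, so x_1* = 120/(6 + 5·1.532619) = 8.7828.
At m' = 180: x_1* = 13.1742. Change: 13.1742 − 8.7828 = 4.3914.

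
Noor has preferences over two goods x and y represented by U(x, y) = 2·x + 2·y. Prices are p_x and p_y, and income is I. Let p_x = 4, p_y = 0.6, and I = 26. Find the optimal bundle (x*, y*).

x* = 0, y* = 43.3333

Perfect substitutes: compare marginal utility per dollar. 2/p_x vs 2/p_y → 0.5 vs 3.3333.
y gives more utility per dollar, so spend all income on y: y* = I/p_y, x* = 0.
Numerically: x* = 0, y* = 43.3333.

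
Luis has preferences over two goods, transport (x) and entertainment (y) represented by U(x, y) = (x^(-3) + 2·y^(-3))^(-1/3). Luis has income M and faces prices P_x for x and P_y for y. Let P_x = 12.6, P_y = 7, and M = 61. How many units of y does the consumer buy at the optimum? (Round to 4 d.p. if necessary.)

y* = 3.7777

MU_x ∝ x^(-4), MU_y ∝ 2·y^(-4), so MRS = (1/2)·(y/x)^(4) = P_x/P_y.
Hence y/x = (2·P_x/P_y)^(1/(4)), i.e. raised to the 0.25 power.
Substitute y = (y/x)·x into the budget: x* = M/(P_x + P_y·(y/x)).
Numerically y/x = 1.377449, so x* = 61/(12.6 + 7·1.377449) = 2.7425 and y* = 1.377449·2.7425 = 3.7777.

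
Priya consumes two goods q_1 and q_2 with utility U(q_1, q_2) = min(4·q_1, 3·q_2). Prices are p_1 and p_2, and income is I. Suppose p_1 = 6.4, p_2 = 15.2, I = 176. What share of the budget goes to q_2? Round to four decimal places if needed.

share on q_2 = 0.76

With perfect complements, no substitution: consume in ratio q_1:q_2 = 3:4.
Budget: p_1·q_1 + p_2·(4/3)·q_1 = I, so (3·p_1 + 4·p_2)·q_1 = 3·I.
Demand: q_1*(p_1,p_2,I) = 3·I/(3·p_1 + 4·p_2), q_2* = 4·I/(3·p_1 + 4·p_2).
Here 3·6.4 + 4·15.2 = 80, giving q_1* = 6.6 and q_2* = 8.8.
Expenditure on q_2: 15.2·8.8 = 133.76; share = 0.76.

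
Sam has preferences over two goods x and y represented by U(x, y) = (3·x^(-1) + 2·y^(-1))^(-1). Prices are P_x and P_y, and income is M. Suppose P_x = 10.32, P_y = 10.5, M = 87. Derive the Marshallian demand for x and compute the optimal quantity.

MU_x ∝ 3·x^(-2), MU_y ∝ 2·y^(-2), so MRS = (3/2)·(y/x)^(2) = P_x/P_y.
Solve for the ratio: y/x = [(2/3)·P_x/P_y]^(0.5).
Substitute y = (y/x)·x into the budget: x* = M/(P_x + P_y·(y/x)).
Numerically y/x = 0.809468, so x* = 87/(10.32 + 10.5·0.809468) = 4.6229.

x* = 4.6229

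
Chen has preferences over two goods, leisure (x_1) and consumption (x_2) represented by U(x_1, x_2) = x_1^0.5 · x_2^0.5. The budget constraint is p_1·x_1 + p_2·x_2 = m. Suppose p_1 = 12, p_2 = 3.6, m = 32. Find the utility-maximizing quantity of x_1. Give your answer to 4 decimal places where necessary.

x_1* = 1.3333

Tangency: MRS = x_2/x_1 = p_1/p_2.
So 0.5·p_2·x_2 = 0.5·p_1·x_1; combined with the budget, a share 0.5 of income goes to x_1.
Demand: x_1*(p_1,p_2,m) = 0.5·m/p_1 and x_2* = 0.5·m/p_2.
At p_1=12, p_2=3.6, m=32: x_1* = 0.5·32/12 = 1.3333.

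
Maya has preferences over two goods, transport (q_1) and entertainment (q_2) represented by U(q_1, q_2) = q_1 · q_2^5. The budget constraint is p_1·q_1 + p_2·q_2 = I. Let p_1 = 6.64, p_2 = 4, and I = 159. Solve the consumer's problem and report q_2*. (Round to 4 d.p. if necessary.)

q_2* = 33.125

Tangency: MRS = (1/5)·q_2/q_1 = p_1/p_2.
Rearranging, p_2·q_2 = 5·p_1·q_1. Substituting into the budget gives p_1·q_1·(1 + 5) = I.
Demand: q_1*(p_1,p_2,I) = 1/6·I/p_1 and q_2* = 5/6·I/p_2.
At p_1=6.64, p_2=4, I=159: q_2* = 5/6·159/4 = 33.125.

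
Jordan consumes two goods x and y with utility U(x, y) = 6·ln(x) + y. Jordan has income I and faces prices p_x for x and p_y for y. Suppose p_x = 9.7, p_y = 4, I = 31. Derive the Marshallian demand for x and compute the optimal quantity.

MU_x = 6/x, MU_y = 1. Tangency: 6/x = p_x/p_y.
So x*(p_x,p_y) = 6·p_y/p_x, independent of income; and y* = (I − 6·p_y)/p_y.
At the given prices: x* = 6·4/9.7 = 2.4742.

x* = 2.4742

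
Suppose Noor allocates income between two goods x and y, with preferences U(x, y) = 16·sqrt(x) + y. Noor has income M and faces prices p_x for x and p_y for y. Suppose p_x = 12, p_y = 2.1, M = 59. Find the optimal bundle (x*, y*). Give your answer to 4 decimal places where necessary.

MU_x = 8/√x, MU_y = 1. Tangency: 8/√x = p_x/p_y.
Solve: √x = 8·p_y/p_x, so x*(p_x,p_y) = (8·p_y/p_x)², and y* = (M − p_x·x*)/p_y.
Plugging in: x* = (8·2.1/12)² = 1.96, y* = 16.8952.

x* = 1.96, y* = 16.8952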